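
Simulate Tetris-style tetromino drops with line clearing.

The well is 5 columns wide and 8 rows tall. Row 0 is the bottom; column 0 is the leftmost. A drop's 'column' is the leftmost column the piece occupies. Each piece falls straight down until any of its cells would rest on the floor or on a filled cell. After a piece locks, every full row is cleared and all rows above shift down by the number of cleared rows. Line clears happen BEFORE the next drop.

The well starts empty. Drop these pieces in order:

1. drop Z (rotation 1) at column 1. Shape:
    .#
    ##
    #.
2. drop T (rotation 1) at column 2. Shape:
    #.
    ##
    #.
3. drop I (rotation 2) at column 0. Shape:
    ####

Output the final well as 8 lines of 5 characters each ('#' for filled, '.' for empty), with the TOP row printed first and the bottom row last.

Answer: .....
####.
..#..
..##.
..#..
..#..
.##..
.#...

Derivation:
Drop 1: Z rot1 at col 1 lands with bottom-row=0; cleared 0 line(s) (total 0); column heights now [0 2 3 0 0], max=3
Drop 2: T rot1 at col 2 lands with bottom-row=3; cleared 0 line(s) (total 0); column heights now [0 2 6 5 0], max=6
Drop 3: I rot2 at col 0 lands with bottom-row=6; cleared 0 line(s) (total 0); column heights now [7 7 7 7 0], max=7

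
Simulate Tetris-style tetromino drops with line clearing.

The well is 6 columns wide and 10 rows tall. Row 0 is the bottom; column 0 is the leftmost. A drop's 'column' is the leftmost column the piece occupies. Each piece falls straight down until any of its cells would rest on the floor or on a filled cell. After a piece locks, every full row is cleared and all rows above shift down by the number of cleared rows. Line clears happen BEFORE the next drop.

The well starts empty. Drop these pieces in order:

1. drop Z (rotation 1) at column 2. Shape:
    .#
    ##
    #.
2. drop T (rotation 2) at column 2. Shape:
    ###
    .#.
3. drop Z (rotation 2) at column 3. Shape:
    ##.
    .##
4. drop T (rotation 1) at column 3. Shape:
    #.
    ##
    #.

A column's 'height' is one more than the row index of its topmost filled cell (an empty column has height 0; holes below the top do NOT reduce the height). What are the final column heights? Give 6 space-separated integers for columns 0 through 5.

Answer: 0 0 5 10 9 6

Derivation:
Drop 1: Z rot1 at col 2 lands with bottom-row=0; cleared 0 line(s) (total 0); column heights now [0 0 2 3 0 0], max=3
Drop 2: T rot2 at col 2 lands with bottom-row=3; cleared 0 line(s) (total 0); column heights now [0 0 5 5 5 0], max=5
Drop 3: Z rot2 at col 3 lands with bottom-row=5; cleared 0 line(s) (total 0); column heights now [0 0 5 7 7 6], max=7
Drop 4: T rot1 at col 3 lands with bottom-row=7; cleared 0 line(s) (total 0); column heights now [0 0 5 10 9 6], max=10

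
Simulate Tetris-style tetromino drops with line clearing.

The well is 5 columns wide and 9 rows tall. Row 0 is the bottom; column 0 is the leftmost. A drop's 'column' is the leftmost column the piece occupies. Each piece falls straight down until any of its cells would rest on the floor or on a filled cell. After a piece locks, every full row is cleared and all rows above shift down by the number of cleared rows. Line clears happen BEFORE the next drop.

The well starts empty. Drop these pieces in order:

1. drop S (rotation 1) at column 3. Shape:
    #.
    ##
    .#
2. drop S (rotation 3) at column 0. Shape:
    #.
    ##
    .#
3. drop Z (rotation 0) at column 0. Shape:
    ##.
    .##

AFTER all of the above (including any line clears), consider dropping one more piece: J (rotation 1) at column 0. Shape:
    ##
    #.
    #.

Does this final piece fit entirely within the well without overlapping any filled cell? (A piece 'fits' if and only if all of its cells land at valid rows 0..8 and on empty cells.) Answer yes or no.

Drop 1: S rot1 at col 3 lands with bottom-row=0; cleared 0 line(s) (total 0); column heights now [0 0 0 3 2], max=3
Drop 2: S rot3 at col 0 lands with bottom-row=0; cleared 0 line(s) (total 0); column heights now [3 2 0 3 2], max=3
Drop 3: Z rot0 at col 0 lands with bottom-row=2; cleared 0 line(s) (total 0); column heights now [4 4 3 3 2], max=4
Test piece J rot1 at col 0 (width 2): heights before test = [4 4 3 3 2]; fits = True

Answer: yes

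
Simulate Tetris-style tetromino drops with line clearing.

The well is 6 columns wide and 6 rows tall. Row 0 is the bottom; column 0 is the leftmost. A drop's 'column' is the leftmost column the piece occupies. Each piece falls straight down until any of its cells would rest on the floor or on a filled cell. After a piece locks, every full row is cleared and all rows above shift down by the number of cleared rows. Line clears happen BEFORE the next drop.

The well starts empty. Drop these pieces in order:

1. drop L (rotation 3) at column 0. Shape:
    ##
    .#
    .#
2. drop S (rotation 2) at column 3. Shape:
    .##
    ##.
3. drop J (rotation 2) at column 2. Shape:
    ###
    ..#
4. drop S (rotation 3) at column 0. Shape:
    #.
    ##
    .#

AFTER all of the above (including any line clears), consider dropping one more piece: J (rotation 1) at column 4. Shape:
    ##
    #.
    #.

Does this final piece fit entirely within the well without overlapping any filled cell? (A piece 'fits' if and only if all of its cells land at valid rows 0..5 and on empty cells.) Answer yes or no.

Drop 1: L rot3 at col 0 lands with bottom-row=0; cleared 0 line(s) (total 0); column heights now [3 3 0 0 0 0], max=3
Drop 2: S rot2 at col 3 lands with bottom-row=0; cleared 0 line(s) (total 0); column heights now [3 3 0 1 2 2], max=3
Drop 3: J rot2 at col 2 lands with bottom-row=2; cleared 0 line(s) (total 0); column heights now [3 3 4 4 4 2], max=4
Drop 4: S rot3 at col 0 lands with bottom-row=3; cleared 0 line(s) (total 0); column heights now [6 5 4 4 4 2], max=6
Test piece J rot1 at col 4 (width 2): heights before test = [6 5 4 4 4 2]; fits = False

Answer: no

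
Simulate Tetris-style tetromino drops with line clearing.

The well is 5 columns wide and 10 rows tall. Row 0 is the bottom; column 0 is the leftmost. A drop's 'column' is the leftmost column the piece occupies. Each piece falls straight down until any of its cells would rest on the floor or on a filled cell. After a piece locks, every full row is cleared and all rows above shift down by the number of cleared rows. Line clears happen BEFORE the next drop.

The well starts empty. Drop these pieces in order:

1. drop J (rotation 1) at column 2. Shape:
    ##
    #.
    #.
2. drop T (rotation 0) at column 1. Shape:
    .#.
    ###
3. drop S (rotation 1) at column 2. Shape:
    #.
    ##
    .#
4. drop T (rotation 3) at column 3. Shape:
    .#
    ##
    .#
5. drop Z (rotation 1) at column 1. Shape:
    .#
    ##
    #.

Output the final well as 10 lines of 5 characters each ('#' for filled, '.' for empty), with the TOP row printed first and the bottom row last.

Drop 1: J rot1 at col 2 lands with bottom-row=0; cleared 0 line(s) (total 0); column heights now [0 0 3 3 0], max=3
Drop 2: T rot0 at col 1 lands with bottom-row=3; cleared 0 line(s) (total 0); column heights now [0 4 5 4 0], max=5
Drop 3: S rot1 at col 2 lands with bottom-row=4; cleared 0 line(s) (total 0); column heights now [0 4 7 6 0], max=7
Drop 4: T rot3 at col 3 lands with bottom-row=5; cleared 0 line(s) (total 0); column heights now [0 4 7 7 8], max=8
Drop 5: Z rot1 at col 1 lands with bottom-row=6; cleared 0 line(s) (total 0); column heights now [0 8 9 7 8], max=9

Answer: .....
..#..
.##.#
.####
..###
..##.
.###.
..##.
..#..
..#..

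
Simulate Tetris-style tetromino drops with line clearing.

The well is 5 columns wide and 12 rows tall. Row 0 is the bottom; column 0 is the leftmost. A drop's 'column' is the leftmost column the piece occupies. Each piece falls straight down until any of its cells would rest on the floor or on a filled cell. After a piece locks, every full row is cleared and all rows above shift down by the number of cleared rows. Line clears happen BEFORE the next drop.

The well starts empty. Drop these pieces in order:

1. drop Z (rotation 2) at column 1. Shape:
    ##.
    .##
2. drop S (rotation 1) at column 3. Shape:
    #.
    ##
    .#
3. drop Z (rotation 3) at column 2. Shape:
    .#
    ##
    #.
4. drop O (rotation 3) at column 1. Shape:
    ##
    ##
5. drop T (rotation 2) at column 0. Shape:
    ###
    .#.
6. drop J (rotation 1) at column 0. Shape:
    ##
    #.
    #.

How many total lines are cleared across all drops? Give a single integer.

Drop 1: Z rot2 at col 1 lands with bottom-row=0; cleared 0 line(s) (total 0); column heights now [0 2 2 1 0], max=2
Drop 2: S rot1 at col 3 lands with bottom-row=0; cleared 0 line(s) (total 0); column heights now [0 2 2 3 2], max=3
Drop 3: Z rot3 at col 2 lands with bottom-row=2; cleared 0 line(s) (total 0); column heights now [0 2 4 5 2], max=5
Drop 4: O rot3 at col 1 lands with bottom-row=4; cleared 0 line(s) (total 0); column heights now [0 6 6 5 2], max=6
Drop 5: T rot2 at col 0 lands with bottom-row=6; cleared 0 line(s) (total 0); column heights now [8 8 8 5 2], max=8
Drop 6: J rot1 at col 0 lands with bottom-row=8; cleared 0 line(s) (total 0); column heights now [11 11 8 5 2], max=11

Answer: 0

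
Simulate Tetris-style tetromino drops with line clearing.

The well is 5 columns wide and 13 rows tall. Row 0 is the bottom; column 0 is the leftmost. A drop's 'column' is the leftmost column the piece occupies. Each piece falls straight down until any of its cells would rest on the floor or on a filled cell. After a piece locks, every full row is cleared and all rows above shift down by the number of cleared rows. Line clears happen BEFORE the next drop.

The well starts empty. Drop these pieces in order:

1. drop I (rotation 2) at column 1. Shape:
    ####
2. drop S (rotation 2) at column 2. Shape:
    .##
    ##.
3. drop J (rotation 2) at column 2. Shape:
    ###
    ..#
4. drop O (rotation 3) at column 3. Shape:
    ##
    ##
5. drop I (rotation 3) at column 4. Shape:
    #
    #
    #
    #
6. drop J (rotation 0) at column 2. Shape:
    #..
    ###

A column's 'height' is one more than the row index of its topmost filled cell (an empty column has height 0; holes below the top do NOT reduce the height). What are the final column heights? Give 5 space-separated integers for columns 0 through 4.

Answer: 0 1 13 12 12

Derivation:
Drop 1: I rot2 at col 1 lands with bottom-row=0; cleared 0 line(s) (total 0); column heights now [0 1 1 1 1], max=1
Drop 2: S rot2 at col 2 lands with bottom-row=1; cleared 0 line(s) (total 0); column heights now [0 1 2 3 3], max=3
Drop 3: J rot2 at col 2 lands with bottom-row=3; cleared 0 line(s) (total 0); column heights now [0 1 5 5 5], max=5
Drop 4: O rot3 at col 3 lands with bottom-row=5; cleared 0 line(s) (total 0); column heights now [0 1 5 7 7], max=7
Drop 5: I rot3 at col 4 lands with bottom-row=7; cleared 0 line(s) (total 0); column heights now [0 1 5 7 11], max=11
Drop 6: J rot0 at col 2 lands with bottom-row=11; cleared 0 line(s) (total 0); column heights now [0 1 13 12 12], max=13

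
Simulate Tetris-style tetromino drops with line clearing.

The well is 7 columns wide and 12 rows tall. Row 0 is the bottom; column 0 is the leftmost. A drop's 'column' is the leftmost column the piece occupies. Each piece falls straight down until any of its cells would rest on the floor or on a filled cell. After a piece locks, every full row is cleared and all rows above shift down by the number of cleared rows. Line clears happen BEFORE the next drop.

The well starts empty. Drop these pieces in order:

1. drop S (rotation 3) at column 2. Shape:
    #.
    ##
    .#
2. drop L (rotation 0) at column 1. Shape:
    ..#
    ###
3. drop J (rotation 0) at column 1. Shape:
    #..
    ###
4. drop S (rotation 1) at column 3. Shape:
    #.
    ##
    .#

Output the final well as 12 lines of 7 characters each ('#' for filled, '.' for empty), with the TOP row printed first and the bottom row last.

Answer: .......
.......
.......
.......
...#...
.#.##..
.####..
...#...
.###...
..#....
..##...
...#...

Derivation:
Drop 1: S rot3 at col 2 lands with bottom-row=0; cleared 0 line(s) (total 0); column heights now [0 0 3 2 0 0 0], max=3
Drop 2: L rot0 at col 1 lands with bottom-row=3; cleared 0 line(s) (total 0); column heights now [0 4 4 5 0 0 0], max=5
Drop 3: J rot0 at col 1 lands with bottom-row=5; cleared 0 line(s) (total 0); column heights now [0 7 6 6 0 0 0], max=7
Drop 4: S rot1 at col 3 lands with bottom-row=5; cleared 0 line(s) (total 0); column heights now [0 7 6 8 7 0 0], max=8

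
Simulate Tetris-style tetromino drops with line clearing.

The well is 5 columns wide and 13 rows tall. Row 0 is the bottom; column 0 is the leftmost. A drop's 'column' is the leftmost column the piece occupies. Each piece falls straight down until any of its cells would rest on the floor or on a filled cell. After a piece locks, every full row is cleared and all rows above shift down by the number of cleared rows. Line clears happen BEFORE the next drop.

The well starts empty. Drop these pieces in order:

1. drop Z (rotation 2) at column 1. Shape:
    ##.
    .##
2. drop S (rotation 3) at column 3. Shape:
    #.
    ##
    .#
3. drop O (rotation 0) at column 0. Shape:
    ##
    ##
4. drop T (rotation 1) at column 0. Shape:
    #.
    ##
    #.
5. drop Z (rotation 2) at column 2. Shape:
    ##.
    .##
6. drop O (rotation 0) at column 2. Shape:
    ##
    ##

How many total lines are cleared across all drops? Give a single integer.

Drop 1: Z rot2 at col 1 lands with bottom-row=0; cleared 0 line(s) (total 0); column heights now [0 2 2 1 0], max=2
Drop 2: S rot3 at col 3 lands with bottom-row=0; cleared 0 line(s) (total 0); column heights now [0 2 2 3 2], max=3
Drop 3: O rot0 at col 0 lands with bottom-row=2; cleared 0 line(s) (total 0); column heights now [4 4 2 3 2], max=4
Drop 4: T rot1 at col 0 lands with bottom-row=4; cleared 0 line(s) (total 0); column heights now [7 6 2 3 2], max=7
Drop 5: Z rot2 at col 2 lands with bottom-row=3; cleared 0 line(s) (total 0); column heights now [7 6 5 5 4], max=7
Drop 6: O rot0 at col 2 lands with bottom-row=5; cleared 0 line(s) (total 0); column heights now [7 6 7 7 4], max=7

Answer: 0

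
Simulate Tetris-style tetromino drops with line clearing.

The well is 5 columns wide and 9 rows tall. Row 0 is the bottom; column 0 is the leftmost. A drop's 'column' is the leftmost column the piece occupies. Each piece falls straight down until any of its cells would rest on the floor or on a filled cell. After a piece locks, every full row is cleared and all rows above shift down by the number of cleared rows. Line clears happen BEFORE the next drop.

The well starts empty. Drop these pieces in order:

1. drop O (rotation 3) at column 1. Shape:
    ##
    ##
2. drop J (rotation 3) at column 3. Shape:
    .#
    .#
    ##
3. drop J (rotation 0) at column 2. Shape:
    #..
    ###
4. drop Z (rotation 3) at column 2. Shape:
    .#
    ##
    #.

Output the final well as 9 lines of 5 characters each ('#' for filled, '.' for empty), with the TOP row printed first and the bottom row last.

Answer: .....
...#.
..##.
..#..
..#..
..###
....#
.##.#
.####

Derivation:
Drop 1: O rot3 at col 1 lands with bottom-row=0; cleared 0 line(s) (total 0); column heights now [0 2 2 0 0], max=2
Drop 2: J rot3 at col 3 lands with bottom-row=0; cleared 0 line(s) (total 0); column heights now [0 2 2 1 3], max=3
Drop 3: J rot0 at col 2 lands with bottom-row=3; cleared 0 line(s) (total 0); column heights now [0 2 5 4 4], max=5
Drop 4: Z rot3 at col 2 lands with bottom-row=5; cleared 0 line(s) (total 0); column heights now [0 2 7 8 4], max=8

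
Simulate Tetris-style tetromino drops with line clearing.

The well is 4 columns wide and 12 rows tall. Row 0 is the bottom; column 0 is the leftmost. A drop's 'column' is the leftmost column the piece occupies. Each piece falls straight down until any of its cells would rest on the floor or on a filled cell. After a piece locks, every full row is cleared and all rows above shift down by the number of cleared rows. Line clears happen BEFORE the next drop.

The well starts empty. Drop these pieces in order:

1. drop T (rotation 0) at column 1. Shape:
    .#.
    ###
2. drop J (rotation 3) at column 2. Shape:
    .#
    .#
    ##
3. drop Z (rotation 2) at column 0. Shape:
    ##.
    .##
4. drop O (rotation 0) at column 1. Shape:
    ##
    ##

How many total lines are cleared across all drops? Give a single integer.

Drop 1: T rot0 at col 1 lands with bottom-row=0; cleared 0 line(s) (total 0); column heights now [0 1 2 1], max=2
Drop 2: J rot3 at col 2 lands with bottom-row=2; cleared 0 line(s) (total 0); column heights now [0 1 3 5], max=5
Drop 3: Z rot2 at col 0 lands with bottom-row=3; cleared 0 line(s) (total 0); column heights now [5 5 4 5], max=5
Drop 4: O rot0 at col 1 lands with bottom-row=5; cleared 0 line(s) (total 0); column heights now [5 7 7 5], max=7

Answer: 0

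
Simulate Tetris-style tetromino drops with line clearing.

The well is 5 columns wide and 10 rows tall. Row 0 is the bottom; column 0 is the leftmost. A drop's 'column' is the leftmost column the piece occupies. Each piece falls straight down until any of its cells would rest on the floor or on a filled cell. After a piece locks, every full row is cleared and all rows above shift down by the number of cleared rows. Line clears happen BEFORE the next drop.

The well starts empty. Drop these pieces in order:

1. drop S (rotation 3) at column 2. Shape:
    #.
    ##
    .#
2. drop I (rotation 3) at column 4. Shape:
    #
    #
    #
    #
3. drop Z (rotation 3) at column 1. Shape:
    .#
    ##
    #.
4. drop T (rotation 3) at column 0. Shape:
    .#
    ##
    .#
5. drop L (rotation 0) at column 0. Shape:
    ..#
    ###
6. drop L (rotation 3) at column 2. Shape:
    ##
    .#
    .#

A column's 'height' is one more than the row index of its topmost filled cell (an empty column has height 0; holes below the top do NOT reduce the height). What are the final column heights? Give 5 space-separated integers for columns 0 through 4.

Drop 1: S rot3 at col 2 lands with bottom-row=0; cleared 0 line(s) (total 0); column heights now [0 0 3 2 0], max=3
Drop 2: I rot3 at col 4 lands with bottom-row=0; cleared 0 line(s) (total 0); column heights now [0 0 3 2 4], max=4
Drop 3: Z rot3 at col 1 lands with bottom-row=2; cleared 0 line(s) (total 0); column heights now [0 4 5 2 4], max=5
Drop 4: T rot3 at col 0 lands with bottom-row=4; cleared 0 line(s) (total 0); column heights now [6 7 5 2 4], max=7
Drop 5: L rot0 at col 0 lands with bottom-row=7; cleared 0 line(s) (total 0); column heights now [8 8 9 2 4], max=9
Drop 6: L rot3 at col 2 lands with bottom-row=7; cleared 0 line(s) (total 0); column heights now [8 8 10 10 4], max=10

Answer: 8 8 10 10 4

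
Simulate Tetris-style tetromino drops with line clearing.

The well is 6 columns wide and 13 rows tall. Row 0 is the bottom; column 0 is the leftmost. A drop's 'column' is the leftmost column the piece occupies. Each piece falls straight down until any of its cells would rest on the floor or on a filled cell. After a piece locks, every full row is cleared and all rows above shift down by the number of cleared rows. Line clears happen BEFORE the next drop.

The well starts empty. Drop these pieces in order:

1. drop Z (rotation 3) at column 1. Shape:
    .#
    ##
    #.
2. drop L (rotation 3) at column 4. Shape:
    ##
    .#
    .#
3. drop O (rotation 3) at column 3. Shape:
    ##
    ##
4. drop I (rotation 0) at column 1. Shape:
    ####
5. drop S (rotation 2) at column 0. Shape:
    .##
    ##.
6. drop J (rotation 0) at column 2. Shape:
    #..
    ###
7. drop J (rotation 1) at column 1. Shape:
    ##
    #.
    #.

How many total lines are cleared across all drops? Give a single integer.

Drop 1: Z rot3 at col 1 lands with bottom-row=0; cleared 0 line(s) (total 0); column heights now [0 2 3 0 0 0], max=3
Drop 2: L rot3 at col 4 lands with bottom-row=0; cleared 0 line(s) (total 0); column heights now [0 2 3 0 3 3], max=3
Drop 3: O rot3 at col 3 lands with bottom-row=3; cleared 0 line(s) (total 0); column heights now [0 2 3 5 5 3], max=5
Drop 4: I rot0 at col 1 lands with bottom-row=5; cleared 0 line(s) (total 0); column heights now [0 6 6 6 6 3], max=6
Drop 5: S rot2 at col 0 lands with bottom-row=6; cleared 0 line(s) (total 0); column heights now [7 8 8 6 6 3], max=8
Drop 6: J rot0 at col 2 lands with bottom-row=8; cleared 0 line(s) (total 0); column heights now [7 8 10 9 9 3], max=10
Drop 7: J rot1 at col 1 lands with bottom-row=8; cleared 0 line(s) (total 0); column heights now [7 11 11 9 9 3], max=11

Answer: 0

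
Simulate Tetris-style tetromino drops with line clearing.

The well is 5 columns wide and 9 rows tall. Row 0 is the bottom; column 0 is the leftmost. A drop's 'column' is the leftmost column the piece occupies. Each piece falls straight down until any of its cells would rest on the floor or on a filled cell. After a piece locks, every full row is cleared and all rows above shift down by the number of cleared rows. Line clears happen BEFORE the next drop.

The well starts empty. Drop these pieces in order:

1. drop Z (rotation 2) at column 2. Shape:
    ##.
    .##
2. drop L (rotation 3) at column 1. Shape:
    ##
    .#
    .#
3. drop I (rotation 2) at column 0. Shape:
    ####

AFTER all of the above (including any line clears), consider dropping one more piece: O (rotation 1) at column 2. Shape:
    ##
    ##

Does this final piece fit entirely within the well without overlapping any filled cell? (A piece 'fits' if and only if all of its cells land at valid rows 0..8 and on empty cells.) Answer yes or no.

Drop 1: Z rot2 at col 2 lands with bottom-row=0; cleared 0 line(s) (total 0); column heights now [0 0 2 2 1], max=2
Drop 2: L rot3 at col 1 lands with bottom-row=2; cleared 0 line(s) (total 0); column heights now [0 5 5 2 1], max=5
Drop 3: I rot2 at col 0 lands with bottom-row=5; cleared 0 line(s) (total 0); column heights now [6 6 6 6 1], max=6
Test piece O rot1 at col 2 (width 2): heights before test = [6 6 6 6 1]; fits = True

Answer: yes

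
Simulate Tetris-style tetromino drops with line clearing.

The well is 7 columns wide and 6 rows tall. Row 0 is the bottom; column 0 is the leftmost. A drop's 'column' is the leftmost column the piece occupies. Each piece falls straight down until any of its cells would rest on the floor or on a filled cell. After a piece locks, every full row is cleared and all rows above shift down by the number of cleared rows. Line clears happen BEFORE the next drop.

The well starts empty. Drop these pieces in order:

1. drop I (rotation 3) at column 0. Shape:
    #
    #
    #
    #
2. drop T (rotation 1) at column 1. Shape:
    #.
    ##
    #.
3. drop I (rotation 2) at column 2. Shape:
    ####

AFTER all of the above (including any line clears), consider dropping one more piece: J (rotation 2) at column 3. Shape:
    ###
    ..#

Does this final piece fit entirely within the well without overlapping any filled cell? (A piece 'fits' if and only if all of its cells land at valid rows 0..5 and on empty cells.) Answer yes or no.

Drop 1: I rot3 at col 0 lands with bottom-row=0; cleared 0 line(s) (total 0); column heights now [4 0 0 0 0 0 0], max=4
Drop 2: T rot1 at col 1 lands with bottom-row=0; cleared 0 line(s) (total 0); column heights now [4 3 2 0 0 0 0], max=4
Drop 3: I rot2 at col 2 lands with bottom-row=2; cleared 0 line(s) (total 0); column heights now [4 3 3 3 3 3 0], max=4
Test piece J rot2 at col 3 (width 3): heights before test = [4 3 3 3 3 3 0]; fits = True

Answer: yes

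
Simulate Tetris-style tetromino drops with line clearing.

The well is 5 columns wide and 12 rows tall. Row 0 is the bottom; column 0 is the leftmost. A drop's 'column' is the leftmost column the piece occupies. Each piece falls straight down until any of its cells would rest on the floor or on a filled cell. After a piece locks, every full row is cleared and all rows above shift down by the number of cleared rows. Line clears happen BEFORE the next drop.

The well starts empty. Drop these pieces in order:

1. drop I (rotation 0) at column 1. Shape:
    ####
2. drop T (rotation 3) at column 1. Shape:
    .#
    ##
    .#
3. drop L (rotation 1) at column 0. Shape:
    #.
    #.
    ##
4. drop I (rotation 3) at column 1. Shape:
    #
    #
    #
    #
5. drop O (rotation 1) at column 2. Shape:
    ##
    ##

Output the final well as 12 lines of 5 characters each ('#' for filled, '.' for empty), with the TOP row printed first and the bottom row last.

Answer: .....
.....
.....
.....
.#...
.#...
####.
####.
###..
.##..
..#..
.####

Derivation:
Drop 1: I rot0 at col 1 lands with bottom-row=0; cleared 0 line(s) (total 0); column heights now [0 1 1 1 1], max=1
Drop 2: T rot3 at col 1 lands with bottom-row=1; cleared 0 line(s) (total 0); column heights now [0 3 4 1 1], max=4
Drop 3: L rot1 at col 0 lands with bottom-row=3; cleared 0 line(s) (total 0); column heights now [6 4 4 1 1], max=6
Drop 4: I rot3 at col 1 lands with bottom-row=4; cleared 0 line(s) (total 0); column heights now [6 8 4 1 1], max=8
Drop 5: O rot1 at col 2 lands with bottom-row=4; cleared 0 line(s) (total 0); column heights now [6 8 6 6 1], max=8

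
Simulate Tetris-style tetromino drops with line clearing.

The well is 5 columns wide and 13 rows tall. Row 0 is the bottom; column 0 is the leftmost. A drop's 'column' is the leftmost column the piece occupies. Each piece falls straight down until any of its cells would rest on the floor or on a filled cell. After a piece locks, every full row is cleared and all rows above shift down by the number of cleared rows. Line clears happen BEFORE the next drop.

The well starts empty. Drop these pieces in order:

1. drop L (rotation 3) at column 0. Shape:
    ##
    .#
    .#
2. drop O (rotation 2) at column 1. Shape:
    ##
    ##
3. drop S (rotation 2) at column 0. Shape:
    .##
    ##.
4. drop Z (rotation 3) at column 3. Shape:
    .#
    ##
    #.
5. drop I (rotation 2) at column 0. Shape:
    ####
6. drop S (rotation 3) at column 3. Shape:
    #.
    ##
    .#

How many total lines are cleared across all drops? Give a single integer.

Drop 1: L rot3 at col 0 lands with bottom-row=0; cleared 0 line(s) (total 0); column heights now [3 3 0 0 0], max=3
Drop 2: O rot2 at col 1 lands with bottom-row=3; cleared 0 line(s) (total 0); column heights now [3 5 5 0 0], max=5
Drop 3: S rot2 at col 0 lands with bottom-row=5; cleared 0 line(s) (total 0); column heights now [6 7 7 0 0], max=7
Drop 4: Z rot3 at col 3 lands with bottom-row=0; cleared 0 line(s) (total 0); column heights now [6 7 7 2 3], max=7
Drop 5: I rot2 at col 0 lands with bottom-row=7; cleared 0 line(s) (total 0); column heights now [8 8 8 8 3], max=8
Drop 6: S rot3 at col 3 lands with bottom-row=7; cleared 1 line(s) (total 1); column heights now [6 7 7 9 8], max=9

Answer: 1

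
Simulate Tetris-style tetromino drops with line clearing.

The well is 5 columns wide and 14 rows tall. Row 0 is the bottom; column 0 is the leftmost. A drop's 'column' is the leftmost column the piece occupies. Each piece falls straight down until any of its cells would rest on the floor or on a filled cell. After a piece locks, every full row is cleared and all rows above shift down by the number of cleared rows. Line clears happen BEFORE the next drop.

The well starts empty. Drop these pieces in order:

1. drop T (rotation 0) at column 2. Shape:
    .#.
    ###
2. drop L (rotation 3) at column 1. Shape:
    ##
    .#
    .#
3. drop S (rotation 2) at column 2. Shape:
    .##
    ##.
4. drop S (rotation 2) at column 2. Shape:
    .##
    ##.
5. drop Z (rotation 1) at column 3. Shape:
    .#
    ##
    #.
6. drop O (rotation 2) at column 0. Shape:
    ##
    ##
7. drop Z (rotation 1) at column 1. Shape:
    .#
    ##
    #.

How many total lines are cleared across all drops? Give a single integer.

Answer: 0

Derivation:
Drop 1: T rot0 at col 2 lands with bottom-row=0; cleared 0 line(s) (total 0); column heights now [0 0 1 2 1], max=2
Drop 2: L rot3 at col 1 lands with bottom-row=1; cleared 0 line(s) (total 0); column heights now [0 4 4 2 1], max=4
Drop 3: S rot2 at col 2 lands with bottom-row=4; cleared 0 line(s) (total 0); column heights now [0 4 5 6 6], max=6
Drop 4: S rot2 at col 2 lands with bottom-row=6; cleared 0 line(s) (total 0); column heights now [0 4 7 8 8], max=8
Drop 5: Z rot1 at col 3 lands with bottom-row=8; cleared 0 line(s) (total 0); column heights now [0 4 7 10 11], max=11
Drop 6: O rot2 at col 0 lands with bottom-row=4; cleared 0 line(s) (total 0); column heights now [6 6 7 10 11], max=11
Drop 7: Z rot1 at col 1 lands with bottom-row=6; cleared 0 line(s) (total 0); column heights now [6 8 9 10 11], max=11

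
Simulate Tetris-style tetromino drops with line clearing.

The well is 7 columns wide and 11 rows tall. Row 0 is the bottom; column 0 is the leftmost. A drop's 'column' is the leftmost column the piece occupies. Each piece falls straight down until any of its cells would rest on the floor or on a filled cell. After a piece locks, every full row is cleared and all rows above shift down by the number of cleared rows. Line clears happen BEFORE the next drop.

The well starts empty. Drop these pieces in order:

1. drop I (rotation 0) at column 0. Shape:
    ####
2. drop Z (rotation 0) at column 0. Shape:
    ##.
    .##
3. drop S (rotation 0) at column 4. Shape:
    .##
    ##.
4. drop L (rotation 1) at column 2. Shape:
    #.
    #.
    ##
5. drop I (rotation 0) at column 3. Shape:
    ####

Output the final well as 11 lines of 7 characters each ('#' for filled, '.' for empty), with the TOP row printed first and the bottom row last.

Answer: .......
.......
.......
.......
.......
.......
..#....
..#####
####...
.##..##
######.

Derivation:
Drop 1: I rot0 at col 0 lands with bottom-row=0; cleared 0 line(s) (total 0); column heights now [1 1 1 1 0 0 0], max=1
Drop 2: Z rot0 at col 0 lands with bottom-row=1; cleared 0 line(s) (total 0); column heights now [3 3 2 1 0 0 0], max=3
Drop 3: S rot0 at col 4 lands with bottom-row=0; cleared 0 line(s) (total 0); column heights now [3 3 2 1 1 2 2], max=3
Drop 4: L rot1 at col 2 lands with bottom-row=2; cleared 0 line(s) (total 0); column heights now [3 3 5 3 1 2 2], max=5
Drop 5: I rot0 at col 3 lands with bottom-row=3; cleared 0 line(s) (total 0); column heights now [3 3 5 4 4 4 4], max=5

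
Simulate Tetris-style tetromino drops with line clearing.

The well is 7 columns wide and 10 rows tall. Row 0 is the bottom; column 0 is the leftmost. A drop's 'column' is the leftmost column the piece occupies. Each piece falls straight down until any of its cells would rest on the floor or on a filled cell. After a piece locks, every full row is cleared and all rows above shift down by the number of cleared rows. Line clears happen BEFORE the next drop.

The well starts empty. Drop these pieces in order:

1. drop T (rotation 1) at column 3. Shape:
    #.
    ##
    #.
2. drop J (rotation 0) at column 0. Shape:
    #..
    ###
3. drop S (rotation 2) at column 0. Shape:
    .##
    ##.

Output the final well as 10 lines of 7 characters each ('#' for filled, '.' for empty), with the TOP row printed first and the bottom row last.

Drop 1: T rot1 at col 3 lands with bottom-row=0; cleared 0 line(s) (total 0); column heights now [0 0 0 3 2 0 0], max=3
Drop 2: J rot0 at col 0 lands with bottom-row=0; cleared 0 line(s) (total 0); column heights now [2 1 1 3 2 0 0], max=3
Drop 3: S rot2 at col 0 lands with bottom-row=2; cleared 0 line(s) (total 0); column heights now [3 4 4 3 2 0 0], max=4

Answer: .......
.......
.......
.......
.......
.......
.##....
##.#...
#..##..
####...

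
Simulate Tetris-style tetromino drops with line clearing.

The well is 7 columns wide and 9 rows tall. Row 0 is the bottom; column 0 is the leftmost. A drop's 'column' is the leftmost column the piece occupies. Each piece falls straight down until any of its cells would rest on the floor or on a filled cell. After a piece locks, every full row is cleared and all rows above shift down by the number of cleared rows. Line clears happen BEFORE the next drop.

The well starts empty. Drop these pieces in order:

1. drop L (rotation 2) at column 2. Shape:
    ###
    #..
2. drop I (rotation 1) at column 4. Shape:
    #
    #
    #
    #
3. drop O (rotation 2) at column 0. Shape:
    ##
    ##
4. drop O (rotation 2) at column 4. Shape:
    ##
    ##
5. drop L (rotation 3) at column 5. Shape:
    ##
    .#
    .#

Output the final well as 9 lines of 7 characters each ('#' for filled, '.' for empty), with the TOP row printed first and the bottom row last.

Drop 1: L rot2 at col 2 lands with bottom-row=0; cleared 0 line(s) (total 0); column heights now [0 0 2 2 2 0 0], max=2
Drop 2: I rot1 at col 4 lands with bottom-row=2; cleared 0 line(s) (total 0); column heights now [0 0 2 2 6 0 0], max=6
Drop 3: O rot2 at col 0 lands with bottom-row=0; cleared 0 line(s) (total 0); column heights now [2 2 2 2 6 0 0], max=6
Drop 4: O rot2 at col 4 lands with bottom-row=6; cleared 0 line(s) (total 0); column heights now [2 2 2 2 8 8 0], max=8
Drop 5: L rot3 at col 5 lands with bottom-row=6; cleared 0 line(s) (total 0); column heights now [2 2 2 2 8 9 9], max=9

Answer: .....##
....###
....###
....#..
....#..
....#..
....#..
#####..
###....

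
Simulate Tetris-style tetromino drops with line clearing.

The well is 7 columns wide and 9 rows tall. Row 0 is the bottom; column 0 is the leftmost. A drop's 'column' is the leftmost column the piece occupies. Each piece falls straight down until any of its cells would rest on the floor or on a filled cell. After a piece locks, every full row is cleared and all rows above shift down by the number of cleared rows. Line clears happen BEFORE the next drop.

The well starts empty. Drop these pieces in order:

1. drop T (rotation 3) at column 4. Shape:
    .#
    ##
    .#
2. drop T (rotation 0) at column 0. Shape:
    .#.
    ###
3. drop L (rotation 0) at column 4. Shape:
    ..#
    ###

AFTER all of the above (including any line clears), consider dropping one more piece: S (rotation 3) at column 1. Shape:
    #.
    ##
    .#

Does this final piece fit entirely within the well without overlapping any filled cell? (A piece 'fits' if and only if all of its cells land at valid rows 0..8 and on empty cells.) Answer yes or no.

Answer: yes

Derivation:
Drop 1: T rot3 at col 4 lands with bottom-row=0; cleared 0 line(s) (total 0); column heights now [0 0 0 0 2 3 0], max=3
Drop 2: T rot0 at col 0 lands with bottom-row=0; cleared 0 line(s) (total 0); column heights now [1 2 1 0 2 3 0], max=3
Drop 3: L rot0 at col 4 lands with bottom-row=3; cleared 0 line(s) (total 0); column heights now [1 2 1 0 4 4 5], max=5
Test piece S rot3 at col 1 (width 2): heights before test = [1 2 1 0 4 4 5]; fits = True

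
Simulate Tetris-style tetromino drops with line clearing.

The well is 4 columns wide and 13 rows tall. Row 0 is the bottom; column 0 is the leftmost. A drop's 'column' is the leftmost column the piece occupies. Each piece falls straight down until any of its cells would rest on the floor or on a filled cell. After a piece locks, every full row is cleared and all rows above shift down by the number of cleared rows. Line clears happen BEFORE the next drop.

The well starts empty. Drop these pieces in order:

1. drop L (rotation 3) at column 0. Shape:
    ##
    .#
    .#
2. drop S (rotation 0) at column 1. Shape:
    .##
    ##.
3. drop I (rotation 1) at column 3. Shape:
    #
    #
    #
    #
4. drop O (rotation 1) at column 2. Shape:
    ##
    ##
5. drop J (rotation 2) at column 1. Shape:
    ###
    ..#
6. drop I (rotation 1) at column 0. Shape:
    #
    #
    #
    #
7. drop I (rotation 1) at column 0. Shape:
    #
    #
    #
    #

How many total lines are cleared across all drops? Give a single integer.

Answer: 0

Derivation:
Drop 1: L rot3 at col 0 lands with bottom-row=0; cleared 0 line(s) (total 0); column heights now [3 3 0 0], max=3
Drop 2: S rot0 at col 1 lands with bottom-row=3; cleared 0 line(s) (total 0); column heights now [3 4 5 5], max=5
Drop 3: I rot1 at col 3 lands with bottom-row=5; cleared 0 line(s) (total 0); column heights now [3 4 5 9], max=9
Drop 4: O rot1 at col 2 lands with bottom-row=9; cleared 0 line(s) (total 0); column heights now [3 4 11 11], max=11
Drop 5: J rot2 at col 1 lands with bottom-row=11; cleared 0 line(s) (total 0); column heights now [3 13 13 13], max=13
Drop 6: I rot1 at col 0 lands with bottom-row=3; cleared 0 line(s) (total 0); column heights now [7 13 13 13], max=13
Drop 7: I rot1 at col 0 lands with bottom-row=7; cleared 0 line(s) (total 0); column heights now [11 13 13 13], max=13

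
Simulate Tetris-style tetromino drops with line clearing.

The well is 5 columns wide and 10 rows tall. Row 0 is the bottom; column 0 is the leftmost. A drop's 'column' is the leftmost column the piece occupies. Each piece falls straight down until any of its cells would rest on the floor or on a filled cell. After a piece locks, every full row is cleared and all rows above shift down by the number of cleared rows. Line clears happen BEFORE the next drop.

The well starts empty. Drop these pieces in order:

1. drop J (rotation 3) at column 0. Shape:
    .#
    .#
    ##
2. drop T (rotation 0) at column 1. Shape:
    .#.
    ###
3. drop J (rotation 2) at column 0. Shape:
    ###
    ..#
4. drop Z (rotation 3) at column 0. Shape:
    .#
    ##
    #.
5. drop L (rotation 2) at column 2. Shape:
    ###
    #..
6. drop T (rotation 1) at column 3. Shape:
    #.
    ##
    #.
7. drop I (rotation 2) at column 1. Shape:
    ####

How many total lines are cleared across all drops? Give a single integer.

Answer: 1

Derivation:
Drop 1: J rot3 at col 0 lands with bottom-row=0; cleared 0 line(s) (total 0); column heights now [1 3 0 0 0], max=3
Drop 2: T rot0 at col 1 lands with bottom-row=3; cleared 0 line(s) (total 0); column heights now [1 4 5 4 0], max=5
Drop 3: J rot2 at col 0 lands with bottom-row=5; cleared 0 line(s) (total 0); column heights now [7 7 7 4 0], max=7
Drop 4: Z rot3 at col 0 lands with bottom-row=7; cleared 0 line(s) (total 0); column heights now [9 10 7 4 0], max=10
Drop 5: L rot2 at col 2 lands with bottom-row=7; cleared 1 line(s) (total 1); column heights now [8 9 8 4 0], max=9
Drop 6: T rot1 at col 3 lands with bottom-row=4; cleared 0 line(s) (total 1); column heights now [8 9 8 7 6], max=9
Drop 7: I rot2 at col 1 lands with bottom-row=9; cleared 0 line(s) (total 1); column heights now [8 10 10 10 10], max=10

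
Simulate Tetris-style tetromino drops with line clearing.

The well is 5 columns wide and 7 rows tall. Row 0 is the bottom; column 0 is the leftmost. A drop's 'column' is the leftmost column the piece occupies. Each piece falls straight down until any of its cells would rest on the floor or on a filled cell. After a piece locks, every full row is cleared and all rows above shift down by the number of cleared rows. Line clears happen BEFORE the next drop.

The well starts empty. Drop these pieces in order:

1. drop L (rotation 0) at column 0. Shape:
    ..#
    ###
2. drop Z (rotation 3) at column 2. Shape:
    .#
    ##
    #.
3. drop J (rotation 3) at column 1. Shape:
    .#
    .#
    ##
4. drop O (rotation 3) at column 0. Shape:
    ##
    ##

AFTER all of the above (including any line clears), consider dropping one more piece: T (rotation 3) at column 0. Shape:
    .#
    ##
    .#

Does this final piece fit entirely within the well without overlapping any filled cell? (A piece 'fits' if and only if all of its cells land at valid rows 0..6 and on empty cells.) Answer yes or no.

Answer: no

Derivation:
Drop 1: L rot0 at col 0 lands with bottom-row=0; cleared 0 line(s) (total 0); column heights now [1 1 2 0 0], max=2
Drop 2: Z rot3 at col 2 lands with bottom-row=2; cleared 0 line(s) (total 0); column heights now [1 1 4 5 0], max=5
Drop 3: J rot3 at col 1 lands with bottom-row=4; cleared 0 line(s) (total 0); column heights now [1 5 7 5 0], max=7
Drop 4: O rot3 at col 0 lands with bottom-row=5; cleared 0 line(s) (total 0); column heights now [7 7 7 5 0], max=7
Test piece T rot3 at col 0 (width 2): heights before test = [7 7 7 5 0]; fits = False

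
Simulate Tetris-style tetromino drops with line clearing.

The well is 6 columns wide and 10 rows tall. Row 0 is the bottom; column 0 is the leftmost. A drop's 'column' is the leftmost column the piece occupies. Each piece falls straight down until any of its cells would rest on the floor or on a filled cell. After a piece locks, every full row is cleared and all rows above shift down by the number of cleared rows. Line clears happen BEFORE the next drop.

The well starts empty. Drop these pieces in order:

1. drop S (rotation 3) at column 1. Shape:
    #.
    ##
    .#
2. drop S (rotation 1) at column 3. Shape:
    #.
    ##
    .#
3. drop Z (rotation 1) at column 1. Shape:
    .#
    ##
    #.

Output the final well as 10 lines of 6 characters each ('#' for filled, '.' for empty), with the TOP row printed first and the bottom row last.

Drop 1: S rot3 at col 1 lands with bottom-row=0; cleared 0 line(s) (total 0); column heights now [0 3 2 0 0 0], max=3
Drop 2: S rot1 at col 3 lands with bottom-row=0; cleared 0 line(s) (total 0); column heights now [0 3 2 3 2 0], max=3
Drop 3: Z rot1 at col 1 lands with bottom-row=3; cleared 0 line(s) (total 0); column heights now [0 5 6 3 2 0], max=6

Answer: ......
......
......
......
..#...
.##...
.#....
.#.#..
.####.
..#.#.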